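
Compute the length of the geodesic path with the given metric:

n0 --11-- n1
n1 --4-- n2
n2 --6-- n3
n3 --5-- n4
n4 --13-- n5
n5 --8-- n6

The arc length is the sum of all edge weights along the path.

Arc length = 11 + 4 + 6 + 5 + 13 + 8 = 47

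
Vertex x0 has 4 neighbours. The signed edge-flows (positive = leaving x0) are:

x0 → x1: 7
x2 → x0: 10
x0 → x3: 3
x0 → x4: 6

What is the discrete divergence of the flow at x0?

Divergence = sum of outgoing flows = 7 + (-10) + 3 + 6 = 6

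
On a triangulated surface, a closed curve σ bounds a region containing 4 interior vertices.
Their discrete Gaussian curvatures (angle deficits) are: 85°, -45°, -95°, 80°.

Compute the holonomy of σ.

Holonomy = total enclosed curvature = 85° + (-45°) + (-95°) + 80° = 25°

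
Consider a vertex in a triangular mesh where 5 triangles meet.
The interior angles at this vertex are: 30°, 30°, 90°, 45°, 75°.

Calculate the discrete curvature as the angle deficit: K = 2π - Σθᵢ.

Sum of angles = 270°. K = 360° - 270° = 90°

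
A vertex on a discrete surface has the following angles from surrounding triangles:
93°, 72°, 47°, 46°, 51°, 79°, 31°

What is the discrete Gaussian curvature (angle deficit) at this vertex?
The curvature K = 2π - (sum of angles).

Sum of angles = 419°. K = 360° - 419° = -59° = -59π/180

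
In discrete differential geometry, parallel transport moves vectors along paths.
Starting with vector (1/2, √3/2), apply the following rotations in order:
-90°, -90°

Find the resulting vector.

Total rotation: (-90°) + (-90°) = -180° ≡ 180° (mod 360°). Final vector: (-0.5000, -0.8660)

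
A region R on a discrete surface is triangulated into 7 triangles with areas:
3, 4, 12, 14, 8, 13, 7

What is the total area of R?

3 + 4 + 12 + 14 + 8 + 13 + 7 = 61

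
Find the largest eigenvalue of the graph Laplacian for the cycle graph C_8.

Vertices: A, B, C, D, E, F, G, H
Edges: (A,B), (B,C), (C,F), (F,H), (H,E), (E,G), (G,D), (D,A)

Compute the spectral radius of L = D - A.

The cycle graph C_n has Laplacian eigenvalues λ_k = 2 − 2cos(2πk/n), k = 0, 1, …, n−1. Here n = 8:
k=0: 2 − 2cos(0) = 0.0; k=1: 2 − 2cos(π/4) = 0.5858; k=2: 2 − 2cos(π/2) = 2.0; k=3: 2 − 2cos(3π/4) = 3.4142; k=4: 2 − 2cos(π) = 4.0; k=5: 2 − 2cos(5π/4) = 3.4142; k=6: 2 − 2cos(3π/2) = 2.0; k=7: 2 − 2cos(7π/4) = 0.5858.
Laplacian eigenvalues: [0.0, 0.5858, 0.5858, 2.0, 2.0, 3.4142, 3.4142, 4.0]. Largest eigenvalue (spectral radius) = 4.0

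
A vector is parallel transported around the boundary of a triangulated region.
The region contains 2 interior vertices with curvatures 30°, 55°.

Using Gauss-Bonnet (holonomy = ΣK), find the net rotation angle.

Holonomy = total enclosed curvature = 30° + 55° = 85°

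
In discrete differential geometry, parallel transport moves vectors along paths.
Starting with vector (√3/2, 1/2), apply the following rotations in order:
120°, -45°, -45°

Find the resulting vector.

Total rotation: 120° + (-45°) + (-45°) = 30°. Final vector: (0.5000, 0.8660)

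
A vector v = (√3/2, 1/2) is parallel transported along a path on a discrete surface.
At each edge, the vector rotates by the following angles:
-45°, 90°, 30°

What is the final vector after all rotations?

Total rotation: (-45°) + 90° + 30° = 75°. Final vector: (-0.2588, 0.9659)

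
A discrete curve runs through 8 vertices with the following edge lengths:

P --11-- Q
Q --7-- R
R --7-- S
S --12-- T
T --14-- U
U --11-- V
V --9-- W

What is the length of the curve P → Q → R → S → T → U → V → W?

Arc length = 11 + 7 + 7 + 12 + 14 + 11 + 9 = 71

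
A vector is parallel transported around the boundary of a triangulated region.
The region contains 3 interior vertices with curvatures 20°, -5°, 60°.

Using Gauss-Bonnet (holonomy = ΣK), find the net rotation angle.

Holonomy = total enclosed curvature = 20° + (-5°) + 60° = 75°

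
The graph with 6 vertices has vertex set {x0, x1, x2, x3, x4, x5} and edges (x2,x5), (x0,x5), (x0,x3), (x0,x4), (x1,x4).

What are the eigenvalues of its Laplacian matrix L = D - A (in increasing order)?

Degrees: deg(x0) = 3, deg(x1) = 1, deg(x2) = 1, deg(x3) = 1, deg(x4) = 2, deg(x5) = 2.
L = D − A with rows/columns ordered (x0, x1, x2, x3, x4, x5):
  [ 3,  0,  0, -1, -1, -1]
  [ 0,  1,  0,  0, -1,  0]
  [ 0,  0,  1,  0,  0, -1]
  [-1,  0,  0,  1,  0,  0]
  [-1, -1,  0,  0,  2,  0]
  [-1,  0, -1,  0,  0,  2]
Characteristic polynomial: det(λI − L) = λ(λ² − 3λ + 1)(λ² − 5λ + 3)(λ − 2).
Roots: λ = 0; (λ² − 3λ + 1) = 0 ⇒ λ = (3 ± √5)/2 ≈ 0.382, 2.618; (λ² − 5λ + 3) = 0 ⇒ λ = (5 ± √13)/2 ≈ 0.6972, 4.3028; (λ − 2) = 0 ⇒ λ = 2.
(Check: the roots sum (with multiplicity) to 10, matching trace L = Σdeg = 2·5 = 10.)
Laplacian eigenvalues (increasing order): [0.0, 0.382, 0.6972, 2.0, 2.618, 4.3028]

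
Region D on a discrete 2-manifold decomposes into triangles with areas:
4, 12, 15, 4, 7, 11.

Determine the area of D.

4 + 12 + 15 + 4 + 7 + 11 = 53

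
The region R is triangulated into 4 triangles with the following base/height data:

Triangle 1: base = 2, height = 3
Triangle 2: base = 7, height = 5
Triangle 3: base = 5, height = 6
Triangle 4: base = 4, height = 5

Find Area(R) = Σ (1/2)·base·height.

(1/2)×2×3 + (1/2)×7×5 + (1/2)×5×6 + (1/2)×4×5 = 45.5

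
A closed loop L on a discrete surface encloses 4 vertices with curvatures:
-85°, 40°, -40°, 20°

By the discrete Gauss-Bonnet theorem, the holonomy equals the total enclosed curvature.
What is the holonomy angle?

Holonomy = total enclosed curvature = (-85°) + 40° + (-40°) + 20° = -65°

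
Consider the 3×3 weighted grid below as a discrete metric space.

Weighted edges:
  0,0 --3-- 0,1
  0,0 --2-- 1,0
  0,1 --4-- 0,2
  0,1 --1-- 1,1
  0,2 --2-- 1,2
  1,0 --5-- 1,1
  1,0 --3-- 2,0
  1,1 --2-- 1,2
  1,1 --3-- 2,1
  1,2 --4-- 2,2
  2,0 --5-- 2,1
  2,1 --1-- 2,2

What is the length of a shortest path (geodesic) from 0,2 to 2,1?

Shortest path: 0,2 → 1,2 → 1,1 → 2,1, total weight = 7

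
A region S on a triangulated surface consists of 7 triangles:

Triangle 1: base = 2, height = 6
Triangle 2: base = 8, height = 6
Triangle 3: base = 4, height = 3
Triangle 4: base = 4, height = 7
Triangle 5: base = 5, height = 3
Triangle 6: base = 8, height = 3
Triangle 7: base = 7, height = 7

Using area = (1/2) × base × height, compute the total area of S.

(1/2)×2×6 + (1/2)×8×6 + (1/2)×4×3 + (1/2)×4×7 + (1/2)×5×3 + (1/2)×8×3 + (1/2)×7×7 = 94.0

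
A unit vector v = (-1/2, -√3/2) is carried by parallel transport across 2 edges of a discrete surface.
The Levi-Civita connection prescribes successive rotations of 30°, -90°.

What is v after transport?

Total rotation: 30° + (-90°) = -60°. Final vector: (-1, 0)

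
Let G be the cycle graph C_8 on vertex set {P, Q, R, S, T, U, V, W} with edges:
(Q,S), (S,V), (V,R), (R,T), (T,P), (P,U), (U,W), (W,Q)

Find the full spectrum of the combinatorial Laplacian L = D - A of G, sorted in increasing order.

The cycle graph C_n has Laplacian eigenvalues λ_k = 2 − 2cos(2πk/n), k = 0, 1, …, n−1. Here n = 8:
k=0: 2 − 2cos(0) = 0.0; k=1: 2 − 2cos(π/4) = 0.5858; k=2: 2 − 2cos(π/2) = 2.0; k=3: 2 − 2cos(3π/4) = 3.4142; k=4: 2 − 2cos(π) = 4.0; k=5: 2 − 2cos(5π/4) = 3.4142; k=6: 2 − 2cos(3π/2) = 2.0; k=7: 2 − 2cos(7π/4) = 0.5858.
Laplacian eigenvalues (increasing order): [0.0, 0.5858, 0.5858, 2.0, 2.0, 3.4142, 3.4142, 4.0]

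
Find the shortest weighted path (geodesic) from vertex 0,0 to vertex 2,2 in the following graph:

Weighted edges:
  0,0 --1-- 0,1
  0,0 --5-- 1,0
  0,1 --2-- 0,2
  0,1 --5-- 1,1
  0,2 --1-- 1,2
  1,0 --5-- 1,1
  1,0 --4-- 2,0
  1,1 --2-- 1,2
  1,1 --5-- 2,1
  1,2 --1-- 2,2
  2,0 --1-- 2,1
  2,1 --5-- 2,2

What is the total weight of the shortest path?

Shortest path: 0,0 → 0,1 → 0,2 → 1,2 → 2,2, total weight = 5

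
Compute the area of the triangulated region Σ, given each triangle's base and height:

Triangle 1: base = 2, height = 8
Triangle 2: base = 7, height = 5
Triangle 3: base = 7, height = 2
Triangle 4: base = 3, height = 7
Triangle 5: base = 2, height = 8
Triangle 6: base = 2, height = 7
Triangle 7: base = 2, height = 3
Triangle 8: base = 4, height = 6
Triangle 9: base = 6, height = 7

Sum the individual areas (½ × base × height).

(1/2)×2×8 + (1/2)×7×5 + (1/2)×7×2 + (1/2)×3×7 + (1/2)×2×8 + (1/2)×2×7 + (1/2)×2×3 + (1/2)×4×6 + (1/2)×6×7 = 94.0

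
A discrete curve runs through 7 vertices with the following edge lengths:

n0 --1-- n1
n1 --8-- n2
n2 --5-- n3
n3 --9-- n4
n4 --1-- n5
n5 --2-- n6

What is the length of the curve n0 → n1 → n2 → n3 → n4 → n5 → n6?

Arc length = 1 + 8 + 5 + 9 + 1 + 2 = 26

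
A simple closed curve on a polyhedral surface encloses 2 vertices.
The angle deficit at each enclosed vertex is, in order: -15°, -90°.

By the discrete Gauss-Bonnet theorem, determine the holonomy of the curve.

Holonomy = total enclosed curvature = (-15°) + (-90°) = -105°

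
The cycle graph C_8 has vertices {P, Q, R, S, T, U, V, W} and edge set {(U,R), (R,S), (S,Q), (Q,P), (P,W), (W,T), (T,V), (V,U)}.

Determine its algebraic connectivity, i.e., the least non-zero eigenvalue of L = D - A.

The cycle graph C_n has Laplacian eigenvalues λ_k = 2 − 2cos(2πk/n), k = 0, 1, …, n−1. Here n = 8:
k=0: 2 − 2cos(0) = 0.0; k=1: 2 − 2cos(π/4) = 0.5858; k=2: 2 − 2cos(π/2) = 2.0; k=3: 2 − 2cos(3π/4) = 3.4142; k=4: 2 − 2cos(π) = 4.0; k=5: 2 − 2cos(5π/4) = 3.4142; k=6: 2 − 2cos(3π/2) = 2.0; k=7: 2 − 2cos(7π/4) = 0.5858.
Laplacian eigenvalues: [0.0, 0.5858, 0.5858, 2.0, 2.0, 3.4142, 3.4142, 4.0]. Algebraic connectivity (smallest non-zero eigenvalue) = 0.5858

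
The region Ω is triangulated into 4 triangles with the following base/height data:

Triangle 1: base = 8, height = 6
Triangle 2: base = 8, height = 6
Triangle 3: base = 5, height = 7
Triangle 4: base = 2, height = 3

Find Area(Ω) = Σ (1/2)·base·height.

(1/2)×8×6 + (1/2)×8×6 + (1/2)×5×7 + (1/2)×2×3 = 68.5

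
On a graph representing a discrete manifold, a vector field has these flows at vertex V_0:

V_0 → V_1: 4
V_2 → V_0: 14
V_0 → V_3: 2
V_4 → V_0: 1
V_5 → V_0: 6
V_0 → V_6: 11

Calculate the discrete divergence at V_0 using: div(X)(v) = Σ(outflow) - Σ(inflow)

Divergence = sum of outgoing flows = 4 + (-14) + 2 + (-1) + (-6) + 11 = -4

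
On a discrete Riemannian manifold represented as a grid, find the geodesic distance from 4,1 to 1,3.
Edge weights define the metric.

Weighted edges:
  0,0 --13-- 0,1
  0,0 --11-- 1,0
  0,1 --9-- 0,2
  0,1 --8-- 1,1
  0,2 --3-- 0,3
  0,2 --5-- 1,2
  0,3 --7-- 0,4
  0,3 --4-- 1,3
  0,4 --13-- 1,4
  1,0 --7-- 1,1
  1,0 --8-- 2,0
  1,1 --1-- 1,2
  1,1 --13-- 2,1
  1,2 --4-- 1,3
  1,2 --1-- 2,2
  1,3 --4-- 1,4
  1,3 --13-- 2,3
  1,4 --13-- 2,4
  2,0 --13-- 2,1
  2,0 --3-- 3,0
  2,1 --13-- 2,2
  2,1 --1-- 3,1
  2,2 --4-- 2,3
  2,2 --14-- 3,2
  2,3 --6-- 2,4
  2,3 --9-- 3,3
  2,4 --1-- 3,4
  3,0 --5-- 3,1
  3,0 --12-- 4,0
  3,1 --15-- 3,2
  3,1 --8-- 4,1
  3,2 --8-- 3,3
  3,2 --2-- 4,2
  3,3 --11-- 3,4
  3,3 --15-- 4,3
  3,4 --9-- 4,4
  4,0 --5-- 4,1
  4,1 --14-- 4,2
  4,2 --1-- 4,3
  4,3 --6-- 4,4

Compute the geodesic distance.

Shortest path: 4,1 → 3,1 → 2,1 → 1,1 → 1,2 → 1,3, total weight = 27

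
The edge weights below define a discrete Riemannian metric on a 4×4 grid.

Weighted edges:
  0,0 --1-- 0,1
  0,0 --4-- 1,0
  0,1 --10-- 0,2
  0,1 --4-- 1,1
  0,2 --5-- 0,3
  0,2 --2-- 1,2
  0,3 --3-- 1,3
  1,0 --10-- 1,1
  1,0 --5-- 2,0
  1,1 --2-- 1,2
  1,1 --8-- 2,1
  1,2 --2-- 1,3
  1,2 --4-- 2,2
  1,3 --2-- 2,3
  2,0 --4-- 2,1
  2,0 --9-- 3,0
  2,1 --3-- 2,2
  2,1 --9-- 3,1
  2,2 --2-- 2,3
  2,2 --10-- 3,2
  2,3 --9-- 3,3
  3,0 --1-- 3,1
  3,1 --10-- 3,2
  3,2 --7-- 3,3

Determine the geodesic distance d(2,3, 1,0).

Shortest path: 2,3 → 2,2 → 2,1 → 2,0 → 1,0, total weight = 14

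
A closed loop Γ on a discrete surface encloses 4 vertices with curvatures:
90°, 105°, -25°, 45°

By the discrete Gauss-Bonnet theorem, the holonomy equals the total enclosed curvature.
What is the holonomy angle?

Holonomy = total enclosed curvature = 90° + 105° + (-25°) + 45° = 215°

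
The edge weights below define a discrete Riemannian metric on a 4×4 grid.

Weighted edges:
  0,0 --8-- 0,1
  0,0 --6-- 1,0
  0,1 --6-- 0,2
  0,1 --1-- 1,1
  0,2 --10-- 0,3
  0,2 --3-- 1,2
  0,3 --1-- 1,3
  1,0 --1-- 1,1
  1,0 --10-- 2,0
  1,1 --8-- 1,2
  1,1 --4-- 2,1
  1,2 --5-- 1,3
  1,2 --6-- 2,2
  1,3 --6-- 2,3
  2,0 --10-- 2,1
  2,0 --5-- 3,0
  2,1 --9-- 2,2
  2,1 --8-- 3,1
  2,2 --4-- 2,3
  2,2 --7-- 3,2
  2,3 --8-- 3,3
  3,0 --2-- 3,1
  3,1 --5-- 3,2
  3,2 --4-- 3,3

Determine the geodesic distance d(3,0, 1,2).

Shortest path: 3,0 → 3,1 → 3,2 → 2,2 → 1,2, total weight = 20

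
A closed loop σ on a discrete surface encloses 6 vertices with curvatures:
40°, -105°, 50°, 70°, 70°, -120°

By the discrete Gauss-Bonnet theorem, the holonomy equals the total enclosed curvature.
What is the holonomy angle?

Holonomy = total enclosed curvature = 40° + (-105°) + 50° + 70° + 70° + (-120°) = 5°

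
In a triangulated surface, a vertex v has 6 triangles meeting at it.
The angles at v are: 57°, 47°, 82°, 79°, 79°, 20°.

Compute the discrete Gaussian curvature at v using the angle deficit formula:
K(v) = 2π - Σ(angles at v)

Sum of angles = 364°. K = 360° - 364° = -4° = -π/45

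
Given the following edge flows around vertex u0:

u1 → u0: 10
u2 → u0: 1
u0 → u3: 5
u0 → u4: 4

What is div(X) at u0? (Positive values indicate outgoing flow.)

Divergence = sum of outgoing flows = (-10) + (-1) + 5 + 4 = -2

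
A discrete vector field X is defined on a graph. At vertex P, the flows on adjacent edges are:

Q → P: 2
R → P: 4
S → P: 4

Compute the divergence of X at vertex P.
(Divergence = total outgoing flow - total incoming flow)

Divergence = sum of outgoing flows = (-2) + (-4) + (-4) = -10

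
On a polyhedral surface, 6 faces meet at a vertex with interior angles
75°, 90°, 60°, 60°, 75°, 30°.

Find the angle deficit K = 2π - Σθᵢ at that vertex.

Sum of angles = 390°. K = 360° - 390° = -30° = -π/6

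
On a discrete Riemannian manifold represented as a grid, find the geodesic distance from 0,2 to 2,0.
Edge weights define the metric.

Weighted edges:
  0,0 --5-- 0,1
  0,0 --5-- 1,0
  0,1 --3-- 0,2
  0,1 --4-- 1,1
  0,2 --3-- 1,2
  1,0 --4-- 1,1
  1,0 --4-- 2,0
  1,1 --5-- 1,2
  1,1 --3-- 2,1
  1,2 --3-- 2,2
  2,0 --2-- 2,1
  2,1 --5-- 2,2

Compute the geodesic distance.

Shortest path: 0,2 → 0,1 → 1,1 → 2,1 → 2,0, total weight = 12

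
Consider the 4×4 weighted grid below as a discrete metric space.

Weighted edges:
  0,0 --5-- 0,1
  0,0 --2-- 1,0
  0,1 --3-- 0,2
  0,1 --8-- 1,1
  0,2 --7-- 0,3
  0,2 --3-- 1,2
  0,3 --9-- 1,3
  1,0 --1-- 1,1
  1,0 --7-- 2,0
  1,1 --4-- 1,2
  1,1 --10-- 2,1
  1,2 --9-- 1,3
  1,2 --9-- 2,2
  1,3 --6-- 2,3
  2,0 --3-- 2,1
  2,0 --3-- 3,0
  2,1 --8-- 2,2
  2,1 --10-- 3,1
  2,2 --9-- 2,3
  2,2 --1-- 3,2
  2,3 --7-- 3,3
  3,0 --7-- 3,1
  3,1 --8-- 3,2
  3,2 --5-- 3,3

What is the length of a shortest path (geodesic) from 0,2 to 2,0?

Shortest path: 0,2 → 1,2 → 1,1 → 1,0 → 2,0, total weight = 15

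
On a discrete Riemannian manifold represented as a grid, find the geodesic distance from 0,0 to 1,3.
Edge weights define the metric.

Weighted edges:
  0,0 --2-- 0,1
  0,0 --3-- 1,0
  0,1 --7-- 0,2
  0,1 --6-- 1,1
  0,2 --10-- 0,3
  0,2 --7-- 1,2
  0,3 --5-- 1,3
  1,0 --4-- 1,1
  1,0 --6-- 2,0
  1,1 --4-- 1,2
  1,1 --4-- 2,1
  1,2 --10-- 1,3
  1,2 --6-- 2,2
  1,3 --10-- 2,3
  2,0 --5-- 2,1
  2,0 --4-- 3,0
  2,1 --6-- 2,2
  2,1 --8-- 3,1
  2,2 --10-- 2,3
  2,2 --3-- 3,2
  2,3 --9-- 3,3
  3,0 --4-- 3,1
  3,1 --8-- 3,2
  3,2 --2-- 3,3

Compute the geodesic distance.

Shortest path: 0,0 → 1,0 → 1,1 → 1,2 → 1,3, total weight = 21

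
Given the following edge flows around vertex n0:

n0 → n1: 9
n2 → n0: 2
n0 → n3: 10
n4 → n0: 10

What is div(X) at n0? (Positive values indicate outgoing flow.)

Divergence = sum of outgoing flows = 9 + (-2) + 10 + (-10) = 7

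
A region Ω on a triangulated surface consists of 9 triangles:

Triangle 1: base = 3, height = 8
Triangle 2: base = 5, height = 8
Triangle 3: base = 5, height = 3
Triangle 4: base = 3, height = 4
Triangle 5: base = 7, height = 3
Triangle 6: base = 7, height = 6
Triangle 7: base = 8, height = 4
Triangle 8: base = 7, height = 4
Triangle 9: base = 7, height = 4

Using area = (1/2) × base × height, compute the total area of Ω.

(1/2)×3×8 + (1/2)×5×8 + (1/2)×5×3 + (1/2)×3×4 + (1/2)×7×3 + (1/2)×7×6 + (1/2)×8×4 + (1/2)×7×4 + (1/2)×7×4 = 121.0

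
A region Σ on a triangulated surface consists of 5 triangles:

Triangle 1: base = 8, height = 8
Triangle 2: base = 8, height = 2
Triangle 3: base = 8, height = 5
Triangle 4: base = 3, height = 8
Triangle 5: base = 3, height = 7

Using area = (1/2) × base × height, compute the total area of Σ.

(1/2)×8×8 + (1/2)×8×2 + (1/2)×8×5 + (1/2)×3×8 + (1/2)×3×7 = 82.5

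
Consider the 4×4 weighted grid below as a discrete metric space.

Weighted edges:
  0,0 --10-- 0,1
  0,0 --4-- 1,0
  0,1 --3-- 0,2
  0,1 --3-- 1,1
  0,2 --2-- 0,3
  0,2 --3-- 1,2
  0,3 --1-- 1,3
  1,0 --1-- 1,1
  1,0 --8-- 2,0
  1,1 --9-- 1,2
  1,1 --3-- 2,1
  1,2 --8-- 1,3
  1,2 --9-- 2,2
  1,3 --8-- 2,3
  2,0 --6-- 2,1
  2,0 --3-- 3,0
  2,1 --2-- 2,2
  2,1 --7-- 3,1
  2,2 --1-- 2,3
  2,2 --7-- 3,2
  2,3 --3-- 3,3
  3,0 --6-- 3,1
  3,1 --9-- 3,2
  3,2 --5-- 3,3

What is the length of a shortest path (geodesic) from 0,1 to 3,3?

Shortest path: 0,1 → 1,1 → 2,1 → 2,2 → 2,3 → 3,3, total weight = 12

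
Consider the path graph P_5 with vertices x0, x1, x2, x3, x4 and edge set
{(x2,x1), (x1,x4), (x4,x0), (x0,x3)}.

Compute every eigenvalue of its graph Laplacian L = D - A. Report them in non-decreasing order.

The path graph P_n has Laplacian eigenvalues λ_k = 2 − 2cos(kπ/n), k = 0, 1, …, n−1. Here n = 5:
k=0: 2 − 2cos(0) = 0.0; k=1: 2 − 2cos(π/5) = 0.382; k=2: 2 − 2cos(2π/5) = 1.382; k=3: 2 − 2cos(3π/5) = 2.618; k=4: 2 − 2cos(4π/5) = 3.618.
Laplacian eigenvalues (increasing order): [0.0, 0.382, 1.382, 2.618, 3.618]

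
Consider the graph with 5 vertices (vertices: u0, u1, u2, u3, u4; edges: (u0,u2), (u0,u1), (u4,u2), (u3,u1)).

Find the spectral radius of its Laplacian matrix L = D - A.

Degrees: deg(u0) = 2, deg(u1) = 2, deg(u2) = 2, deg(u3) = 1, deg(u4) = 1.
L = D − A with rows/columns ordered (u0, u1, u2, u3, u4):
  [ 2, -1, -1,  0,  0]
  [-1,  2,  0, -1,  0]
  [-1,  0,  2,  0, -1]
  [ 0, -1,  0,  1,  0]
  [ 0,  0, -1,  0,  1]
Characteristic polynomial: det(λI − L) = λ(λ² − 3λ + 1)(λ² − 5λ + 5).
Roots: λ = 0; (λ² − 3λ + 1) = 0 ⇒ λ = (3 ± √5)/2 ≈ 0.382, 2.618; (λ² − 5λ + 5) = 0 ⇒ λ = (5 ± √5)/2 ≈ 1.382, 3.618.
(Check: the roots sum (with multiplicity) to 8, matching trace L = Σdeg = 2·4 = 8.)
Laplacian eigenvalues: [0.0, 0.382, 1.382, 2.618, 3.618]. Largest eigenvalue (spectral radius) = 3.618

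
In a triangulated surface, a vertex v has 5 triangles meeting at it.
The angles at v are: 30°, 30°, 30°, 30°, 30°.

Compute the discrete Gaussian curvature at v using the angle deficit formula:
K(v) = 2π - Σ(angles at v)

Sum of angles = 150°. K = 360° - 150° = 210°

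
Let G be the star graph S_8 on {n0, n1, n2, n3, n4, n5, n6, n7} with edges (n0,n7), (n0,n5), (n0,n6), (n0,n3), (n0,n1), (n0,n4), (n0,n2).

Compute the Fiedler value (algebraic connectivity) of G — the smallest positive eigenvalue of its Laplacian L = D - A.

The star S_8 is the complete bipartite graph K_{1,7} (one hub of degree 7, 7 leaves of degree 1). The Laplacian spectrum of K_{p,q} is 0, p (multiplicity q−1), q (multiplicity p−1), p+q. With p = 1, q = 7: 0 once, 1 with multiplicity 6, and 8 once. (Check: trace L = sum of degrees = 14 = 6·1 + 8.)
Laplacian eigenvalues: [0.0, 1.0, 1.0, 1.0, 1.0, 1.0, 1.0, 8.0]. Algebraic connectivity (smallest non-zero eigenvalue) = 1.0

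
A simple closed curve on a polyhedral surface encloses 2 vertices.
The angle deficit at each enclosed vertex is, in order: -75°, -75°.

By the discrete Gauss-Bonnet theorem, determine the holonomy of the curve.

Holonomy = total enclosed curvature = (-75°) + (-75°) = -150°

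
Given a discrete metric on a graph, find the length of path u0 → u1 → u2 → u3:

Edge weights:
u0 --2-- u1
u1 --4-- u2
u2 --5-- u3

Arc length = 2 + 4 + 5 = 11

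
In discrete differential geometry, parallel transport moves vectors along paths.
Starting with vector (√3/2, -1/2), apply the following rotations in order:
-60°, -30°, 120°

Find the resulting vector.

Total rotation: (-60°) + (-30°) + 120° = 30°. Final vector: (1, 0)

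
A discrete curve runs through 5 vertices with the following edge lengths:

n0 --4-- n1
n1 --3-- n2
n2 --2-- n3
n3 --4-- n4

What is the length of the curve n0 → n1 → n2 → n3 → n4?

Arc length = 4 + 3 + 2 + 4 = 13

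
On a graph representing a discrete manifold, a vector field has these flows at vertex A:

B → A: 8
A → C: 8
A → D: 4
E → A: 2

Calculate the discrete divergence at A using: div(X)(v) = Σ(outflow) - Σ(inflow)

Divergence = sum of outgoing flows = (-8) + 8 + 4 + (-2) = 2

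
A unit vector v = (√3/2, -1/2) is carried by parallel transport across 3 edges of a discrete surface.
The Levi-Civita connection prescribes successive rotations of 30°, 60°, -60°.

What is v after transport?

Total rotation: 30° + 60° + (-60°) = 30°. Final vector: (1, 0)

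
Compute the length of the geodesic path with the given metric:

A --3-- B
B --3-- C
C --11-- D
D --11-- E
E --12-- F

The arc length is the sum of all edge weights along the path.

Arc length = 3 + 3 + 11 + 11 + 12 = 40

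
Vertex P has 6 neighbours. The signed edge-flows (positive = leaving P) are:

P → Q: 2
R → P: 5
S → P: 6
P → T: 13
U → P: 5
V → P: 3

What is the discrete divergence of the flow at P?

Divergence = sum of outgoing flows = 2 + (-5) + (-6) + 13 + (-5) + (-3) = -4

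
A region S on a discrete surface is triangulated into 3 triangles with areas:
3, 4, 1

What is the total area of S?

3 + 4 + 1 = 8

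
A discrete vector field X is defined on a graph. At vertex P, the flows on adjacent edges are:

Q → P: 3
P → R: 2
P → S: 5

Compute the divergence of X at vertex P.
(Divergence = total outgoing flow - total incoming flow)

Divergence = sum of outgoing flows = (-3) + 2 + 5 = 4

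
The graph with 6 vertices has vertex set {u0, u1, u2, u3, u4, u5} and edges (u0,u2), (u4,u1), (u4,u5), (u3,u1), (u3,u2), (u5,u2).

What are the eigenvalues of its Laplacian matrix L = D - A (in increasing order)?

Degrees: deg(u0) = 1, deg(u1) = 2, deg(u2) = 3, deg(u3) = 2, deg(u4) = 2, deg(u5) = 2.
L = D − A with rows/columns ordered (u0, u1, u2, u3, u4, u5):
  [ 1,  0, -1,  0,  0,  0]
  [ 0,  2,  0, -1, -1,  0]
  [-1,  0,  3, -1,  0, -1]
  [ 0, -1, -1,  2,  0,  0]
  [ 0, -1,  0,  0,  2, -1]
  [ 0,  0, -1,  0, -1,  2]
Characteristic polynomial: det(λI − L) = λ(λ² − 5λ + 3)(λ² − 5λ + 5)(λ − 2).
Roots: λ = 0; (λ² − 5λ + 3) = 0 ⇒ λ = (5 ± √13)/2 ≈ 0.6972, 4.3028; (λ² − 5λ + 5) = 0 ⇒ λ = (5 ± √5)/2 ≈ 1.382, 3.618; (λ − 2) = 0 ⇒ λ = 2.
(Check: the roots sum (with multiplicity) to 12, matching trace L = Σdeg = 2·6 = 12.)
Laplacian eigenvalues (increasing order): [0.0, 0.6972, 1.382, 2.0, 3.618, 4.3028]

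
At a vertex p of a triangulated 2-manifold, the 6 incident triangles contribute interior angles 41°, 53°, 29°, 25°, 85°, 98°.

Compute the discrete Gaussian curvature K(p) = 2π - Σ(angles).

Sum of angles = 331°. K = 360° - 331° = 29° = 29π/180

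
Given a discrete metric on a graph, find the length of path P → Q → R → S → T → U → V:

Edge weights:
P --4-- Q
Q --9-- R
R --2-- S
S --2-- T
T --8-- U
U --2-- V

Arc length = 4 + 9 + 2 + 2 + 8 + 2 = 27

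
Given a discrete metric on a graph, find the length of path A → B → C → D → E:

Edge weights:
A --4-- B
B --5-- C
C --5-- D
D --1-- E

Arc length = 4 + 5 + 5 + 1 = 15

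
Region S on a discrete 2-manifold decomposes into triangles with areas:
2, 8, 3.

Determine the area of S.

2 + 8 + 3 = 13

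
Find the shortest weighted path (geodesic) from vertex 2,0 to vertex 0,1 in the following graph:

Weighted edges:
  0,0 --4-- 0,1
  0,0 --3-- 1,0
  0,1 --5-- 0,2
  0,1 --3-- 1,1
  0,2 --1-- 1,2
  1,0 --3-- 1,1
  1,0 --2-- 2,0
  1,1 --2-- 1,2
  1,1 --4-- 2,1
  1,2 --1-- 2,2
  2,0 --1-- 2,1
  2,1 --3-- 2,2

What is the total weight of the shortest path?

Shortest path: 2,0 → 2,1 → 1,1 → 0,1, total weight = 8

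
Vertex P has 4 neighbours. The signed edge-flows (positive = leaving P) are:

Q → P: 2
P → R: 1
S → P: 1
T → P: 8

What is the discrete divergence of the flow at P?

Divergence = sum of outgoing flows = (-2) + 1 + (-1) + (-8) = -10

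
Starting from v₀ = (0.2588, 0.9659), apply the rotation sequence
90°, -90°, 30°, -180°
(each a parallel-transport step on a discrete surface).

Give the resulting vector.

Total rotation: 90° + (-90°) + 30° + (-180°) = -150°. Final vector: (0.2588, -0.9659)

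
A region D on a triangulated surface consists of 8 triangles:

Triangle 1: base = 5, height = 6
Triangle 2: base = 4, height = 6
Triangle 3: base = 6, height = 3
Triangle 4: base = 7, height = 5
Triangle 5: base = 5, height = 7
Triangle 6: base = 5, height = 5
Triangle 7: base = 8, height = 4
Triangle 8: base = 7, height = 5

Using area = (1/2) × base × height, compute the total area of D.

(1/2)×5×6 + (1/2)×4×6 + (1/2)×6×3 + (1/2)×7×5 + (1/2)×5×7 + (1/2)×5×5 + (1/2)×8×4 + (1/2)×7×5 = 117.0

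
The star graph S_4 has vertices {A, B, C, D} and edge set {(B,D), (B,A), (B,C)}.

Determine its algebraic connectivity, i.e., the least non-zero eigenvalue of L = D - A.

The star S_4 is the complete bipartite graph K_{1,3} (one hub of degree 3, 3 leaves of degree 1). The Laplacian spectrum of K_{p,q} is 0, p (multiplicity q−1), q (multiplicity p−1), p+q. With p = 1, q = 3: 0 once, 1 with multiplicity 2, and 4 once. (Check: trace L = sum of degrees = 6 = 2·1 + 4.)
Laplacian eigenvalues: [0.0, 1.0, 1.0, 4.0]. Algebraic connectivity (smallest non-zero eigenvalue) = 1.0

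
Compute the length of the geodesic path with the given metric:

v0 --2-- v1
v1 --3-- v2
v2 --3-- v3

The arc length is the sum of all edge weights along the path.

Arc length = 2 + 3 + 3 = 8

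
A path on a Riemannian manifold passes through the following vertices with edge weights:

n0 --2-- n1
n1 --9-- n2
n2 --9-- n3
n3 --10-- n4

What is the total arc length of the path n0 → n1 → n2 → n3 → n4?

Arc length = 2 + 9 + 9 + 10 = 30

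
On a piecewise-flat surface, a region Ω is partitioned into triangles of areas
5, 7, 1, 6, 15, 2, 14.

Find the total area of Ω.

5 + 7 + 1 + 6 + 15 + 2 + 14 = 50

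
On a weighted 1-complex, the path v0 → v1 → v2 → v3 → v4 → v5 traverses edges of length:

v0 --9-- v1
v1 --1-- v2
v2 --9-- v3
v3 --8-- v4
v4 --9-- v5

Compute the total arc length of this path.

Arc length = 9 + 1 + 9 + 8 + 9 = 36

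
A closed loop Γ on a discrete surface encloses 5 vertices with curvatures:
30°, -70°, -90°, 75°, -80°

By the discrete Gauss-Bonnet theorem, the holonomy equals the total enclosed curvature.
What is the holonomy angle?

Holonomy = total enclosed curvature = 30° + (-70°) + (-90°) + 75° + (-80°) = -135°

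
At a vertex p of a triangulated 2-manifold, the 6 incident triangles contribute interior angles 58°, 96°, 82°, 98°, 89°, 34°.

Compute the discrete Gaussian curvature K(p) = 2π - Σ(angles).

Sum of angles = 457°. K = 360° - 457° = -97° = -97π/180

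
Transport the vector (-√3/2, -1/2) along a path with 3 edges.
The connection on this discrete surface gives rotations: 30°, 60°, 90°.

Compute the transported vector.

Total rotation: 30° + 60° + 90° = 180°. Final vector: (0.8660, 0.5000)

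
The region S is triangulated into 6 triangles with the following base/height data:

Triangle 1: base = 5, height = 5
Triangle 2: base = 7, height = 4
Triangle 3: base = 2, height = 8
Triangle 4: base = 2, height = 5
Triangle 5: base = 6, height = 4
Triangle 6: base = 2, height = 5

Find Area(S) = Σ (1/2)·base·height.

(1/2)×5×5 + (1/2)×7×4 + (1/2)×2×8 + (1/2)×2×5 + (1/2)×6×4 + (1/2)×2×5 = 56.5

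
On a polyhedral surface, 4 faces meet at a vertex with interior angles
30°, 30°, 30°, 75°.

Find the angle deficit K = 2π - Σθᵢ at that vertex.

Sum of angles = 165°. K = 360° - 165° = 195° = 13π/12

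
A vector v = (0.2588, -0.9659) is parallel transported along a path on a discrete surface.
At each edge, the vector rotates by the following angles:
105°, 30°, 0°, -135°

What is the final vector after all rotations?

Total rotation: 105° + 30° + 0° + (-135°) = 0°. Final vector: (0.2588, -0.9659)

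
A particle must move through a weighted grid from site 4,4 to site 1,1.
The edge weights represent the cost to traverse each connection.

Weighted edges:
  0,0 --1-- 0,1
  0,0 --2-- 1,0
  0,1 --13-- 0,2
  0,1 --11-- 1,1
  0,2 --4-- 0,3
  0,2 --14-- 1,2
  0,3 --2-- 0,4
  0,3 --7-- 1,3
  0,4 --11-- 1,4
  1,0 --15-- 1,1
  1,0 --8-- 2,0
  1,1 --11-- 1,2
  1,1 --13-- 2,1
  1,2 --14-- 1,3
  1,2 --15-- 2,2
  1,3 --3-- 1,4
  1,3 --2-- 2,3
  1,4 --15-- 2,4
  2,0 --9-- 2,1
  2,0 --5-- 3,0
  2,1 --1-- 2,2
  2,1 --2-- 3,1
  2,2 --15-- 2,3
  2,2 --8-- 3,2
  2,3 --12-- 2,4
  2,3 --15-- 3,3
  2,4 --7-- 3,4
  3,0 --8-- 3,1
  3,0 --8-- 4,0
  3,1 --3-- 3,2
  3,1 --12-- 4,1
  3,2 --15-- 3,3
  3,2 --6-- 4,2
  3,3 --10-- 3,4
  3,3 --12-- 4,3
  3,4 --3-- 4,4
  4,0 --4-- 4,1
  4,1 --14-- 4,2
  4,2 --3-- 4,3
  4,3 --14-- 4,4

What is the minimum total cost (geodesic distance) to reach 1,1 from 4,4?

Shortest path: 4,4 → 4,3 → 4,2 → 3,2 → 3,1 → 2,1 → 1,1, total weight = 41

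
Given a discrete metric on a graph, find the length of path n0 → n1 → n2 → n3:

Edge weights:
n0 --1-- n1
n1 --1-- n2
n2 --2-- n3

Arc length = 1 + 1 + 2 = 4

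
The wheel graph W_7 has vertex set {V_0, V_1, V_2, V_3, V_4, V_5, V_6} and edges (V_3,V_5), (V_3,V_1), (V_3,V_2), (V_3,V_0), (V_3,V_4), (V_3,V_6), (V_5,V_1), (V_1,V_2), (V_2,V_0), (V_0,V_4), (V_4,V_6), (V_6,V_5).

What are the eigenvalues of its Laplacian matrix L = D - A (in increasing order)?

The wheel W_7 is the join K_1 ∨ C_6 (a hub joined to every vertex of a cycle of length 6). For a join G ∨ H (G on p vertices, H on q vertices) the Laplacian spectrum is 0, p+q, the eigenvalues of L(G) other than one 0 each shifted by +q, and the eigenvalues of L(H) other than one 0 each shifted by +p. With G = K_1 (p = 1, nothing left after dropping its 0) and H = C_6 (q = 6, eigenvalues 2 − 2cos(2πk/6), k = 0, …, 5; drop k = 0), the spectrum of W_7 is 0, 7, and 1 + (2 − 2cos(2πk/6)) = 3 − 2cos(2πk/6) for k = 1, …, 5:
k=1: 3 − 2cos(π/3) = 2.0; k=2: 3 − 2cos(2π/3) = 4.0; k=3: 3 − 2cos(π) = 5.0; k=4: 3 − 2cos(4π/3) = 4.0; k=5: 3 − 2cos(5π/3) = 2.0.
Laplacian eigenvalues (increasing order): [0.0, 2.0, 2.0, 4.0, 4.0, 5.0, 7.0]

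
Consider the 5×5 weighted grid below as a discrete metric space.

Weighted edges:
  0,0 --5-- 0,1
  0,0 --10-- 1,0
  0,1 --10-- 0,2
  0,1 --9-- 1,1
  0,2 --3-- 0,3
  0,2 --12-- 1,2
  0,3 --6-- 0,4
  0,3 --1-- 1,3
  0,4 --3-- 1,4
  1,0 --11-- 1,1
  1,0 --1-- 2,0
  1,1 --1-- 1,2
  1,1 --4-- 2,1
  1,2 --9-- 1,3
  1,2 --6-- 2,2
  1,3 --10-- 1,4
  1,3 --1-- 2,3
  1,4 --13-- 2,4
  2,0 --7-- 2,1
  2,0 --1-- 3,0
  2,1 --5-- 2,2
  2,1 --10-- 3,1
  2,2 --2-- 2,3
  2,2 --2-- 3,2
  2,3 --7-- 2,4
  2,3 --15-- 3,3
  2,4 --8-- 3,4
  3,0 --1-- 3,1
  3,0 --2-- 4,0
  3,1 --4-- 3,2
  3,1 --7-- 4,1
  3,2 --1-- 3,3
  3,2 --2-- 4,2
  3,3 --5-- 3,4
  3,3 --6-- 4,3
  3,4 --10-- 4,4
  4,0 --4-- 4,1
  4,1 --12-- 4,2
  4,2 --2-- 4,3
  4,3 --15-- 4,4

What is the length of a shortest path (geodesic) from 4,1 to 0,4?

Shortest path: 4,1 → 3,1 → 3,2 → 2,2 → 2,3 → 1,3 → 0,3 → 0,4, total weight = 23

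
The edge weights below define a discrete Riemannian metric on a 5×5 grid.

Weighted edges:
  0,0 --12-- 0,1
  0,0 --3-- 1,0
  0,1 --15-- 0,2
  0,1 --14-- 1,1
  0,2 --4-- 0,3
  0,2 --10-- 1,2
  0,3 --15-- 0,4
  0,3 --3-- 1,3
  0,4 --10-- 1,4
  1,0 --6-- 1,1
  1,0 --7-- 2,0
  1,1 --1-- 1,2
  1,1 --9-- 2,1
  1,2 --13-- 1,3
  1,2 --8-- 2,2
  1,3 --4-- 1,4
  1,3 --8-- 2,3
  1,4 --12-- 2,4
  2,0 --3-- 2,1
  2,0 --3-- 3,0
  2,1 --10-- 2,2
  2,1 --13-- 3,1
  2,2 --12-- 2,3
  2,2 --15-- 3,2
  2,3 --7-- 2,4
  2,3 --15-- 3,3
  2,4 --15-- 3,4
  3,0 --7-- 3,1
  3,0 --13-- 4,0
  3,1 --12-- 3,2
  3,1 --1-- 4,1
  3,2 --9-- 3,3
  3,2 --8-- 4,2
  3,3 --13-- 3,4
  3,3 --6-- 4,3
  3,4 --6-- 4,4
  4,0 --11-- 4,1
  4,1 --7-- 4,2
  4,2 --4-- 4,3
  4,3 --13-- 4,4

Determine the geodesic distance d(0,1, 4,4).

Shortest path: 0,1 → 0,0 → 1,0 → 2,0 → 3,0 → 3,1 → 4,1 → 4,2 → 4,3 → 4,4, total weight = 57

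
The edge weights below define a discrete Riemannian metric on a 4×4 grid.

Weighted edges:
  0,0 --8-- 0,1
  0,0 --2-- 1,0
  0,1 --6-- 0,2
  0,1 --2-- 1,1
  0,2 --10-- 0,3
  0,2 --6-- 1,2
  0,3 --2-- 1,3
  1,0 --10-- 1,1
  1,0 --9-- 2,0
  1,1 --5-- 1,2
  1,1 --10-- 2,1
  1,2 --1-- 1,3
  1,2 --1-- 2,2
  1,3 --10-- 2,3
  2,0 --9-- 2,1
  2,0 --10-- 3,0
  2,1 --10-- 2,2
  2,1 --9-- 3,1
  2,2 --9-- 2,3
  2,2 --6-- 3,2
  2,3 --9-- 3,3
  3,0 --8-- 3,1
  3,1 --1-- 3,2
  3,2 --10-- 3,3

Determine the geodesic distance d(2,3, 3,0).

Shortest path: 2,3 → 2,2 → 3,2 → 3,1 → 3,0, total weight = 24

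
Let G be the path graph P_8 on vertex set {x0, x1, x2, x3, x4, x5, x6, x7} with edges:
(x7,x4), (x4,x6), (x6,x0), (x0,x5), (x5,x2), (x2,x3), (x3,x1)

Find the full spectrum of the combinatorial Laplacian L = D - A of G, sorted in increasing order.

The path graph P_n has Laplacian eigenvalues λ_k = 2 − 2cos(kπ/n), k = 0, 1, …, n−1. Here n = 8:
k=0: 2 − 2cos(0) = 0.0; k=1: 2 − 2cos(π/8) = 0.1522; k=2: 2 − 2cos(π/4) = 0.5858; k=3: 2 − 2cos(3π/8) = 1.2346; k=4: 2 − 2cos(π/2) = 2.0; k=5: 2 − 2cos(5π/8) = 2.7654; k=6: 2 − 2cos(3π/4) = 3.4142; k=7: 2 − 2cos(7π/8) = 3.8478.
Laplacian eigenvalues (increasing order): [0.0, 0.1522, 0.5858, 1.2346, 2.0, 2.7654, 3.4142, 3.8478]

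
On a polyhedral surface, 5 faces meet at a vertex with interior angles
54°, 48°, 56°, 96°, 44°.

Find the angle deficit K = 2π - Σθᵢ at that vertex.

Sum of angles = 298°. K = 360° - 298° = 62° = 31π/90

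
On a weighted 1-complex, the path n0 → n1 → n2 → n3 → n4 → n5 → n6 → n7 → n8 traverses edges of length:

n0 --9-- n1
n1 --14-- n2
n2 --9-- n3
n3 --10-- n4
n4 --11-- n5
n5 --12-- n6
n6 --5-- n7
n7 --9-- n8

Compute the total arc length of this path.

Arc length = 9 + 14 + 9 + 10 + 11 + 12 + 5 + 9 = 79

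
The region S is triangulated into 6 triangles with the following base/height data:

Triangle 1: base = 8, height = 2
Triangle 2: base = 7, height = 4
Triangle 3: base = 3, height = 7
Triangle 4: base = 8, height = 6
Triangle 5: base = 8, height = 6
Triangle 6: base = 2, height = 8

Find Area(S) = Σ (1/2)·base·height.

(1/2)×8×2 + (1/2)×7×4 + (1/2)×3×7 + (1/2)×8×6 + (1/2)×8×6 + (1/2)×2×8 = 88.5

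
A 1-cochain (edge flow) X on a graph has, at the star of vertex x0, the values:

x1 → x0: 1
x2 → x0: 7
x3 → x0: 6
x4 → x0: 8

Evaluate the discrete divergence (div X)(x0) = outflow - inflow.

Divergence = sum of outgoing flows = (-1) + (-7) + (-6) + (-8) = -22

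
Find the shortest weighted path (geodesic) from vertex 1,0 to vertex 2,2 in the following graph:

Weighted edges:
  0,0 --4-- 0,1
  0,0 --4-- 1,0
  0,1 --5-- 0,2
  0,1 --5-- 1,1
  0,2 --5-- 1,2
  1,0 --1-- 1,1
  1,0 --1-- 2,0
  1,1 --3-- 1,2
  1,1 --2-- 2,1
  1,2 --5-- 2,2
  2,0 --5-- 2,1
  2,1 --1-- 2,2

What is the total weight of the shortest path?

Shortest path: 1,0 → 1,1 → 2,1 → 2,2, total weight = 4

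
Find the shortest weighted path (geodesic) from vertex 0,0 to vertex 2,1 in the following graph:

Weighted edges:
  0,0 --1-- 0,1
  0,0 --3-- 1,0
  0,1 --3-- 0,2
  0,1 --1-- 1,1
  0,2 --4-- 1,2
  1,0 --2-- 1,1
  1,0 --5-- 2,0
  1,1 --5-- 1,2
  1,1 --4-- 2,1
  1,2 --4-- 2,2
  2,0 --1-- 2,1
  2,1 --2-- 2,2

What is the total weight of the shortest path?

Shortest path: 0,0 → 0,1 → 1,1 → 2,1, total weight = 6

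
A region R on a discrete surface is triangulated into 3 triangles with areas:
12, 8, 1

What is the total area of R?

12 + 8 + 1 = 21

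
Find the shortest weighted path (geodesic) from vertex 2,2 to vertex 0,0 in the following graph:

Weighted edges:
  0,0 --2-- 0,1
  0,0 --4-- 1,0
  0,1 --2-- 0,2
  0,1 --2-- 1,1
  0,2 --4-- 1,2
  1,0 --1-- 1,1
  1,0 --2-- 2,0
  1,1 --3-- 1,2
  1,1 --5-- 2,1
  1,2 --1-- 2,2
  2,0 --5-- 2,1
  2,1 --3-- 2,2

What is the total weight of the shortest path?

Shortest path: 2,2 → 1,2 → 1,1 → 0,1 → 0,0, total weight = 8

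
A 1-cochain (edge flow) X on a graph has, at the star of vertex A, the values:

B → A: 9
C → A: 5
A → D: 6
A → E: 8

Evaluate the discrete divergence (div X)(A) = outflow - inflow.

Divergence = sum of outgoing flows = (-9) + (-5) + 6 + 8 = 0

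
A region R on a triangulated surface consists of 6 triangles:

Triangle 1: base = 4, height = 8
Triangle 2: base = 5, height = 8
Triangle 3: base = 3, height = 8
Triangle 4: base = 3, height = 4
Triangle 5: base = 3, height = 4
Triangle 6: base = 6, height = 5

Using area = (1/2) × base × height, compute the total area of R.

(1/2)×4×8 + (1/2)×5×8 + (1/2)×3×8 + (1/2)×3×4 + (1/2)×3×4 + (1/2)×6×5 = 75.0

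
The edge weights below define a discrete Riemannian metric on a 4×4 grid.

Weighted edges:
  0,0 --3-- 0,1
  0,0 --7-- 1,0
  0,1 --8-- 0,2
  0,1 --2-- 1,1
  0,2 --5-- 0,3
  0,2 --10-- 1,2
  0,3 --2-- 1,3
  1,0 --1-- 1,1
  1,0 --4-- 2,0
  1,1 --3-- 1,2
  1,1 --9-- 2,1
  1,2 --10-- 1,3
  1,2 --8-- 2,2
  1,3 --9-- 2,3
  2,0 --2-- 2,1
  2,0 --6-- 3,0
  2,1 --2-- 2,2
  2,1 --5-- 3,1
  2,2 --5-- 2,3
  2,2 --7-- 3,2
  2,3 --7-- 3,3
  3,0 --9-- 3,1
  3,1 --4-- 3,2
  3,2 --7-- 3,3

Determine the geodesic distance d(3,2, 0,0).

Shortest path: 3,2 → 3,1 → 2,1 → 2,0 → 1,0 → 1,1 → 0,1 → 0,0, total weight = 21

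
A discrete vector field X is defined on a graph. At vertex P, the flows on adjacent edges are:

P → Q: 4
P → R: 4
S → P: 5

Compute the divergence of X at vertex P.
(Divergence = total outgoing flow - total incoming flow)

Divergence = sum of outgoing flows = 4 + 4 + (-5) = 3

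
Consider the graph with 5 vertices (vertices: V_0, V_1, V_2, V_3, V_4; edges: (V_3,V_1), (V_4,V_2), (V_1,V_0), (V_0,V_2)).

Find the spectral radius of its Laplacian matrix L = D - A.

Degrees: deg(V_0) = 2, deg(V_1) = 2, deg(V_2) = 2, deg(V_3) = 1, deg(V_4) = 1.
L = D − A with rows/columns ordered (V_0, V_1, V_2, V_3, V_4):
  [ 2, -1, -1,  0,  0]
  [-1,  2,  0, -1,  0]
  [-1,  0,  2,  0, -1]
  [ 0, -1,  0,  1,  0]
  [ 0,  0, -1,  0,  1]
Characteristic polynomial: det(λI − L) = λ(λ² − 3λ + 1)(λ² − 5λ + 5).
Roots: λ = 0; (λ² − 3λ + 1) = 0 ⇒ λ = (3 ± √5)/2 ≈ 0.382, 2.618; (λ² − 5λ + 5) = 0 ⇒ λ = (5 ± √5)/2 ≈ 1.382, 3.618.
(Check: the roots sum (with multiplicity) to 8, matching trace L = Σdeg = 2·4 = 8.)
Laplacian eigenvalues: [0.0, 0.382, 1.382, 2.618, 3.618]. Largest eigenvalue (spectral radius) = 3.618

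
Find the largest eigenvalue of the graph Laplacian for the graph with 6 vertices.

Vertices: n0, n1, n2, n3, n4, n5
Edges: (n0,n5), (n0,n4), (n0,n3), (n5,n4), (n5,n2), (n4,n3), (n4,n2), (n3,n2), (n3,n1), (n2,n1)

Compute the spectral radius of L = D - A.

Degrees: deg(n0) = 3, deg(n1) = 2, deg(n2) = 4, deg(n3) = 4, deg(n4) = 4, deg(n5) = 3.
L = D − A with rows/columns ordered (n0, n1, n2, n3, n4, n5):
  [ 3,  0,  0, -1, -1, -1]
  [ 0,  2, -1, -1,  0,  0]
  [ 0, -1,  4, -1, -1, -1]
  [-1, -1, -1,  4, -1,  0]
  [-1,  0, -1, -1,  4, -1]
  [-1,  0, -1,  0, -1,  3]
Characteristic polynomial: det(λI − L) = λ(λ² − 7λ + 9)(λ² − 9λ + 19)(λ − 4).
Roots: λ = 0; (λ² − 7λ + 9) = 0 ⇒ λ = (7 ± √13)/2 ≈ 1.6972, 5.3028; (λ² − 9λ + 19) = 0 ⇒ λ = (9 ± √5)/2 ≈ 3.382, 5.618; (λ − 4) = 0 ⇒ λ = 4.
(Check: the roots sum (with multiplicity) to 20, matching trace L = Σdeg = 2·10 = 20.)
Laplacian eigenvalues: [0.0, 1.6972, 3.382, 4.0, 5.3028, 5.618]. Largest eigenvalue (spectral radius) = 5.618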